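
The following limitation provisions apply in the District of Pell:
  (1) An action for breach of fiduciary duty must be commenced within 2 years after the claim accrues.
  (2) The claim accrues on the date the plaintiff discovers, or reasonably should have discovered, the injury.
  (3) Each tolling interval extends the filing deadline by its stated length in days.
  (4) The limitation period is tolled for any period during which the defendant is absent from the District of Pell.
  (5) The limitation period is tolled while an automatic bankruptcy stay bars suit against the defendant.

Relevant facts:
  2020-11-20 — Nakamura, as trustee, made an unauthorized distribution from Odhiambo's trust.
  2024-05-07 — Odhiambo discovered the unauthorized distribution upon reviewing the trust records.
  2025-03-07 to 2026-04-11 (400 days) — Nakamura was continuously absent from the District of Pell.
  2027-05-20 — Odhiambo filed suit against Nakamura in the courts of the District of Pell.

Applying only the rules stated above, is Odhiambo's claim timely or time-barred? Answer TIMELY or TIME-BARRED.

Accrual is tied to discovery, so the period began on 2024-05-07 rather than on 2020-11-20 when the act occurred.
The untolled deadline — 2 years after 2024-05-07 — is 2026-05-07.
Because the defendant's absence from the jurisdiction ran from 2025-03-07 to 2026-04-11, the deadline is extended by 400 days to 2027-06-11.
The 2027-05-20 filing precedes the 2027-06-11 deadline; the claim is timely.

TIMELY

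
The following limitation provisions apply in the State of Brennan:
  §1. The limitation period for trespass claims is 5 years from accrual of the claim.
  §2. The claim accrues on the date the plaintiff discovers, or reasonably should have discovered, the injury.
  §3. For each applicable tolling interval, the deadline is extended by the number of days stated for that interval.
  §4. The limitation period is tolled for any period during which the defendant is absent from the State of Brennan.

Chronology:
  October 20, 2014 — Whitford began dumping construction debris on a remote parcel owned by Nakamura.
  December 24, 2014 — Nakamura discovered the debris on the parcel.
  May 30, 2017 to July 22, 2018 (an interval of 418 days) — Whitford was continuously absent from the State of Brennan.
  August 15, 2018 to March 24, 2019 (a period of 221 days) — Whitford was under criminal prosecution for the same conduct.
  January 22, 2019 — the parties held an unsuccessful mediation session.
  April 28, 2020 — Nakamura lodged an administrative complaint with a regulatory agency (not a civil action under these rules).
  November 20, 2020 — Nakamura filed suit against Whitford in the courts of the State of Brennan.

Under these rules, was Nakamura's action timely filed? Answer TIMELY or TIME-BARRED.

Accrual is tied to discovery, so the period began on December 24, 2014 rather than on October 20, 2014 when the act occurred.
The untolled deadline — 5 years after December 24, 2014 — is December 24, 2019.
The defendant's absence from the jurisdiction from May 30, 2017 to July 22, 2018 tolled the period for 418 days, extending the deadline to February 14, 2021.
Although a criminal prosecution ran from August 15, 2018 to March 24, 2019, the stated rules do not make that a tolling event, so it is disregarded.
None of the other events listed affects the running of the period under the stated rules.
Filing on November 20, 2020 beat the February 14, 2021 deadline — the action is timely.

TIMELY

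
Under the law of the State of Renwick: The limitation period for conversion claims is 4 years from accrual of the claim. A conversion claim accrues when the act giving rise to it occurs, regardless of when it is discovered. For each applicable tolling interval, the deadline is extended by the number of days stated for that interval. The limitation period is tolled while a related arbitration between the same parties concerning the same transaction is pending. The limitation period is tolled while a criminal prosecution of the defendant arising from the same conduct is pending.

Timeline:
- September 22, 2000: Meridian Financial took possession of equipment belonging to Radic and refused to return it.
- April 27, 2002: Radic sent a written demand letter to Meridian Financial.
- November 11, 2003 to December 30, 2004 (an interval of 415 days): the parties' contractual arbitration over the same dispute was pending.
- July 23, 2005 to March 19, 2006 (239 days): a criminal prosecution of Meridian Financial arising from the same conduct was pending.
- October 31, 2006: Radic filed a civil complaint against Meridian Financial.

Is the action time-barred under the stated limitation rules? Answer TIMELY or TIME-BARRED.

TIME-BARRED

The limitation period began to run on September 22, 2000.
The untolled deadline — 4 years after September 22, 2000 — is September 22, 2004.
The pending related arbitration from November 11, 2003 to December 30, 2004 tolled the period for 415 days, extending the deadline to November 11, 2005.
Because the pending criminal prosecution ran from July 23, 2005 to March 19, 2006, the deadline is extended by 239 days to July 8, 2006.
Nothing else in the chronology tolls or restarts the period.
The October 31, 2006 filing falls after the July 8, 2006 deadline; the claim is time-barred.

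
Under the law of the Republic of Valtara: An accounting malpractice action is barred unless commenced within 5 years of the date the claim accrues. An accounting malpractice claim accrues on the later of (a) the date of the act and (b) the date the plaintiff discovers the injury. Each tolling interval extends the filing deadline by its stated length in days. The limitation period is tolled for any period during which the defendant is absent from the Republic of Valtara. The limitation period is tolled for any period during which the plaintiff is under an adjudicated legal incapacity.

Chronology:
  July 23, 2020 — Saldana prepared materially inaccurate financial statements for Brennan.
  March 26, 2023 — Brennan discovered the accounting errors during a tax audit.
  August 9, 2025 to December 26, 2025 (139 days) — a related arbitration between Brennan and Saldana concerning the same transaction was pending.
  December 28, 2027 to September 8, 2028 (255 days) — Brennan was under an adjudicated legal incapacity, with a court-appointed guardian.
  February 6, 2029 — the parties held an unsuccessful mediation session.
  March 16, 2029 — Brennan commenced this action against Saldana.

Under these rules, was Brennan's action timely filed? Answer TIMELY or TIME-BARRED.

Taking the later of the act (July 23, 2020) and discovery (March 26, 2023), the claim accrued on March 26, 2023.
The untolled deadline — 5 years after March 26, 2023 — is March 26, 2028.
Because the plaintiff's legal incapacity ran from December 28, 2027 to September 8, 2028, the deadline is extended by 255 days to December 6, 2028.
The pending related arbitration from August 9, 2025 to December 26, 2025 does not toll the period, because no stated rule makes a pending arbitration a tolling event.
The other events in the timeline have no effect on the limitation period under the stated rules.
The March 16, 2029 filing falls after the December 6, 2028 deadline; the claim is time-barred.

TIME-BARRED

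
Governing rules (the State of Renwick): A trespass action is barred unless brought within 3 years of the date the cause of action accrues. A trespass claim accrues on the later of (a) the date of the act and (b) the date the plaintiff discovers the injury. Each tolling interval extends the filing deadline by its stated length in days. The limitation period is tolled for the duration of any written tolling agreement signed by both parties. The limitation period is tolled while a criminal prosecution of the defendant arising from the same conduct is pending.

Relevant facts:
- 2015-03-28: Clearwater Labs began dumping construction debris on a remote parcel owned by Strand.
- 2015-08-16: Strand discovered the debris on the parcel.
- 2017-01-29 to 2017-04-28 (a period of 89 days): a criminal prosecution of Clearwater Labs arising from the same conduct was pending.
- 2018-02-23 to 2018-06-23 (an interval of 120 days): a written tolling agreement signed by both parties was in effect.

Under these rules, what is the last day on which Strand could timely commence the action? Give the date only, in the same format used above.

Taking the later of the act (2015-03-28) and discovery (2015-08-16), the claim accrued on 2015-08-16.
3 years from 2015-08-16 is 2018-08-16.
The pending criminal prosecution from 2017-01-29 to 2017-04-28 tolled the period for 89 days, extending the deadline to 2018-11-13.
The written tolling agreement from 2018-02-23 to 2018-06-23 tolled the period for 120 days, extending the deadline to 2019-03-13.

2019-03-13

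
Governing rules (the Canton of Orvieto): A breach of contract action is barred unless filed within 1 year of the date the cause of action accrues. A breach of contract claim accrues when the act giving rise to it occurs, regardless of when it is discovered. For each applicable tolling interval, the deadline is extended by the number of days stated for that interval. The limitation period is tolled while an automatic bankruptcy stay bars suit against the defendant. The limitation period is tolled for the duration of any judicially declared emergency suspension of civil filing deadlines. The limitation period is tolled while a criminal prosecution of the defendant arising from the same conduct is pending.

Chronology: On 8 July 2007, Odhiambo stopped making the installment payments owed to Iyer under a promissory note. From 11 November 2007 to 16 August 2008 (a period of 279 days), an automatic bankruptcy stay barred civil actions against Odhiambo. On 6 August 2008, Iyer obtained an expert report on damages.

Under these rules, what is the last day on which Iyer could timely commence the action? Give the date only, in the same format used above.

The cause of action accrued on 8 July 2007, the date of the act.
1 year from 8 July 2007 is 8 July 2008.
The period was tolled for 279 days by the automatic bankruptcy stay (11 November 2007 to 16 August 2008), pushing the deadline to 13 April 2009.
The other events in the timeline have no effect on the limitation period under the stated rules.

13 April 2009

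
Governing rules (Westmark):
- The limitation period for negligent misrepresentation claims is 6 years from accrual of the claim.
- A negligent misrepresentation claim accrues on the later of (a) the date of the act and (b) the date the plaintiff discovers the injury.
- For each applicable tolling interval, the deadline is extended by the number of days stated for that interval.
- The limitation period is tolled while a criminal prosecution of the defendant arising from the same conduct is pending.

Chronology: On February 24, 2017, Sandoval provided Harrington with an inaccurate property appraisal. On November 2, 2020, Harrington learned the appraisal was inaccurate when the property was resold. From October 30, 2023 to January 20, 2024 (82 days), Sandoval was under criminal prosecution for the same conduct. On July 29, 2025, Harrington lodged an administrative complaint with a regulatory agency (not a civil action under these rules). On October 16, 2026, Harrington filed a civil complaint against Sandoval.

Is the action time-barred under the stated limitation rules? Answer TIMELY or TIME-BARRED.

Taking the later of the act (February 24, 2017) and discovery (November 2, 2020), the claim accrued on November 2, 2020.
6 years from November 2, 2020 is November 2, 2026.
The pending criminal prosecution from October 30, 2023 to January 20, 2024 tolled the period for 82 days, extending the deadline to January 23, 2027.
Nothing else in the chronology tolls or restarts the period.
Filing on October 16, 2026 beat the January 23, 2027 deadline — the action is timely.

TIMELY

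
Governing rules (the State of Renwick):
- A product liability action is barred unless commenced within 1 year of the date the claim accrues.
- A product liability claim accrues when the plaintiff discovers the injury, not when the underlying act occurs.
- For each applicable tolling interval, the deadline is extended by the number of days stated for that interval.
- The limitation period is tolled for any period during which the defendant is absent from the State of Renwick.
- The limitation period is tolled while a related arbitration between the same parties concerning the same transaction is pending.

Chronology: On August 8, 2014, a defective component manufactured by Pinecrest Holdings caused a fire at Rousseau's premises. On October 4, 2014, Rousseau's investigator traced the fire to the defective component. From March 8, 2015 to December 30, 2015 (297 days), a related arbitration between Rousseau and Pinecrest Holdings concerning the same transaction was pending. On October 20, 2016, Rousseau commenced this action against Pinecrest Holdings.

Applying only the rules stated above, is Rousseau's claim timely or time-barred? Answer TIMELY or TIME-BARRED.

TIME-BARRED

The claim did not accrue until Rousseau discovered the injury on October 4, 2014; the August 8, 2014 act date does not start the clock under the stated rule.
Adding the 1 year base period to October 4, 2014 gives a deadline of October 4, 2015, before any tolling.
The pending related arbitration from March 8, 2015 to December 30, 2015 tolled the period for 297 days, extending the deadline to July 27, 2016.
Rousseau filed on October 20, 2016, after the July 27, 2016 deadline, so the action is time-barred.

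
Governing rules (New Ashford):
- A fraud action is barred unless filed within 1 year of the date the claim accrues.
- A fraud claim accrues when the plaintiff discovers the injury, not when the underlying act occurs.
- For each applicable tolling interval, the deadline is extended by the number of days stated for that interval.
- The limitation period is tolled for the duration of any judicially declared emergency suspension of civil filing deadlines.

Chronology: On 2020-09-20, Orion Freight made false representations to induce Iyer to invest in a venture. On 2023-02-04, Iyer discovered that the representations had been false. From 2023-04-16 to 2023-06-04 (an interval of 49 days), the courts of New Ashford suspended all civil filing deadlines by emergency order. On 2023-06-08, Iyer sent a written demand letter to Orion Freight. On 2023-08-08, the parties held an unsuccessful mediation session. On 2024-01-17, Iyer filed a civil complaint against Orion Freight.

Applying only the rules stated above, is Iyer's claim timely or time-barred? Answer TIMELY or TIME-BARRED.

The claim did not accrue until Iyer discovered the injury on 2023-02-04; the 2020-09-20 act date does not start the clock under the stated rule.
1 year from 2023-02-04 is 2024-02-04.
Because the emergency suspension of filing deadlines ran from 2023-04-16 to 2023-06-04, the deadline is extended by 49 days to 2024-03-24.
Nothing else in the chronology tolls or restarts the period.
Iyer filed on 2024-01-17, before the 2024-03-24 deadline, so the action is timely.

TIMELY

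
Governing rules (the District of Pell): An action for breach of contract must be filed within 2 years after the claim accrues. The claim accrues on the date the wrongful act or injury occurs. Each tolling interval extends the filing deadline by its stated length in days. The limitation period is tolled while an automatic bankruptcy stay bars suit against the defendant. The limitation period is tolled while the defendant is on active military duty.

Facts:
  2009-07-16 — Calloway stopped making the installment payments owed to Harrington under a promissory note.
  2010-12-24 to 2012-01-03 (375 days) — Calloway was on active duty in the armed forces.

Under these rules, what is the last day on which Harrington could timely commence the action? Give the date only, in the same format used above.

2012-07-25

The limitation period began to run on 2009-07-16.
The untolled deadline — 2 years after 2009-07-16 — is 2011-07-16.
The defendant's active military service from 2010-12-24 to 2012-01-03 tolled the period for 375 days, extending the deadline to 2012-07-25.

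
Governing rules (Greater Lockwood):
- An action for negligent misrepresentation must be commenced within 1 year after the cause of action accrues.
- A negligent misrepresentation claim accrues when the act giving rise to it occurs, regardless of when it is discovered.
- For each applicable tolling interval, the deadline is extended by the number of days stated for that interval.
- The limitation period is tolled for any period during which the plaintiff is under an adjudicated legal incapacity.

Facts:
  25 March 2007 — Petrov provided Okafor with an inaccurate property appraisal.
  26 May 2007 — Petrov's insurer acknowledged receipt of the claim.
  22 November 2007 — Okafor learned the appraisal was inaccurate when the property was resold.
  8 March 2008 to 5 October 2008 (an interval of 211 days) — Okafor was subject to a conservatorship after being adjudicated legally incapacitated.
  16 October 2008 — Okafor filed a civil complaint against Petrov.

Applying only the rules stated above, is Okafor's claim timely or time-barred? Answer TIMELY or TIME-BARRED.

TIMELY

Because the rule ties accrual to occurrence, the claim accrued on 25 March 2007, not on the 22 November 2007 discovery date.
1 year from 25 March 2007 is 25 March 2008.
The period was tolled for 211 days by the plaintiff's legal incapacity (8 March 2008 to 5 October 2008), pushing the deadline to 22 October 2008.
None of the other events listed affects the running of the period under the stated rules.
Okafor filed on 16 October 2008, before the 22 October 2008 deadline, so the action is timely.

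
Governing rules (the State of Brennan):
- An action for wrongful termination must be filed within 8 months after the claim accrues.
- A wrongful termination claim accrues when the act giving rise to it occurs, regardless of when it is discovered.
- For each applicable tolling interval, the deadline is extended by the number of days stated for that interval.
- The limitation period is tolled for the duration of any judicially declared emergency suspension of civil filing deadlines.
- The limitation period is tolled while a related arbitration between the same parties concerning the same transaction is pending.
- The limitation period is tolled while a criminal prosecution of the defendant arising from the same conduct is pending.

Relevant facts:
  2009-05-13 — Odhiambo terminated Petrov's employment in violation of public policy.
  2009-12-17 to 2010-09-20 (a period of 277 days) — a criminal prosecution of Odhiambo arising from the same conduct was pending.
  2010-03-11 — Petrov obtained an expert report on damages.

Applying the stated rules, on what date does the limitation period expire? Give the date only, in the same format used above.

2010-10-17

The claim accrued on 2009-05-13, when the wrongful act occurred.
Adding the 8 months base period to 2009-05-13 gives a deadline of 2010-01-13, before any tolling.
The pending criminal prosecution from 2009-12-17 to 2010-09-20 tolled the period for 277 days, extending the deadline to 2010-10-17.
Nothing else in the chronology tolls or restarts the period.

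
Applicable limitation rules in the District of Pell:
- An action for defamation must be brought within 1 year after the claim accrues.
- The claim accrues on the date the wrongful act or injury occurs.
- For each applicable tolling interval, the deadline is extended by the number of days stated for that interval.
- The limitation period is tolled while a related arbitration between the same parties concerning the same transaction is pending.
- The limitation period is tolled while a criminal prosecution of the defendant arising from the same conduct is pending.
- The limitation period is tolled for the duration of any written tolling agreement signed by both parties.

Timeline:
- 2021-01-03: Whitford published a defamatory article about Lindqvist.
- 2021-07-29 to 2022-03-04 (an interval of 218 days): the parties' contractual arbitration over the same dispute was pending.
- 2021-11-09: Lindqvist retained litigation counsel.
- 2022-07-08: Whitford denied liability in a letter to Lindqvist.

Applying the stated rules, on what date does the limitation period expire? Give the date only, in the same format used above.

2022-08-09

The limitation period began to run on 2021-01-03.
1 year from 2021-01-03 is 2022-01-03.
The pending related arbitration from 2021-07-29 to 2022-03-04 tolled the period for 218 days, extending the deadline to 2022-08-09.
None of the other events listed affects the running of the period under the stated rules.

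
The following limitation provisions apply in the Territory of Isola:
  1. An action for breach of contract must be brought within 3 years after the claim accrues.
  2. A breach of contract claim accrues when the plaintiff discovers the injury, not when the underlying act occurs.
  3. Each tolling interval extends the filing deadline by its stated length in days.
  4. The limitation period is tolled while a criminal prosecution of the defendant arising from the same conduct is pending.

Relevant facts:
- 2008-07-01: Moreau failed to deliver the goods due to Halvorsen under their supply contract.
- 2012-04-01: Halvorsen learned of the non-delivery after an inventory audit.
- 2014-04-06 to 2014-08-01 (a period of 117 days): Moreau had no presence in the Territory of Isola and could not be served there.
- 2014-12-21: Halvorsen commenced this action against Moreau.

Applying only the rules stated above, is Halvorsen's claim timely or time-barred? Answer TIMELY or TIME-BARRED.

TIMELY

The claim did not accrue until Halvorsen discovered the injury on 2012-04-01; the 2008-07-01 act date does not start the clock under the stated rule.
3 years from 2012-04-01 is 2015-04-01.
The defendant's absence from the jurisdiction from 2014-04-06 to 2014-08-01 does not toll the period, because no stated rule makes the defendant's absence a tolling event.
Halvorsen filed on 2014-12-21, before the 2015-04-01 deadline, so the action is timely.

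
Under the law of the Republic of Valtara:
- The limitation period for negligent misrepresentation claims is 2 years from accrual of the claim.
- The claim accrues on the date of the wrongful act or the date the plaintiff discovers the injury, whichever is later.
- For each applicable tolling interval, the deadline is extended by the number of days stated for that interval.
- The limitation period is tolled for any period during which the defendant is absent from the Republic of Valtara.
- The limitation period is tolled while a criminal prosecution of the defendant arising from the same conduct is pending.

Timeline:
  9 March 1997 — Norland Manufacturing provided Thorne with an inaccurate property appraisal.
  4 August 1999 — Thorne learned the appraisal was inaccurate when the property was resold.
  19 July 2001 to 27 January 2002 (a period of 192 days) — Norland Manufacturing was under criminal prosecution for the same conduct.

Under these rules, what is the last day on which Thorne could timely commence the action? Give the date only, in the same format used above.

Taking the later of the act (9 March 1997) and discovery (4 August 1999), the claim accrued on 4 August 1999.
The untolled deadline — 2 years after 4 August 1999 — is 4 August 2001.
The pending criminal prosecution from 19 July 2001 to 27 January 2002 tolled the period for 192 days, extending the deadline to 12 February 2002.

12 February 2002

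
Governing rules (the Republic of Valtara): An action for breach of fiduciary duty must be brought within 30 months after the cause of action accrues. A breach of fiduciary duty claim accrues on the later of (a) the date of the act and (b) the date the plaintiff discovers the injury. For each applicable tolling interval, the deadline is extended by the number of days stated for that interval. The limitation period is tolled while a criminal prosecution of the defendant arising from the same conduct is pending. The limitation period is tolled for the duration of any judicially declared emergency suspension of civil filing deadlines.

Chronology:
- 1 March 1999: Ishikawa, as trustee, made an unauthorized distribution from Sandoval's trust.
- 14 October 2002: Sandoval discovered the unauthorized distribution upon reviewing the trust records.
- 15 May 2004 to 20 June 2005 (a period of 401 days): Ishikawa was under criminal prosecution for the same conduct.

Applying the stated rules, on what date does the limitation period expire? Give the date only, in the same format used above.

Because discovery on 14 October 2002 post-dates the 1 March 1999 act, accrual under the later-of rule falls on 14 October 2002.
30 months from 14 October 2002 is 14 April 2005.
The pending criminal prosecution from 15 May 2004 to 20 June 2005 tolled the period for 401 days, extending the deadline to 20 May 2006.

20 May 2006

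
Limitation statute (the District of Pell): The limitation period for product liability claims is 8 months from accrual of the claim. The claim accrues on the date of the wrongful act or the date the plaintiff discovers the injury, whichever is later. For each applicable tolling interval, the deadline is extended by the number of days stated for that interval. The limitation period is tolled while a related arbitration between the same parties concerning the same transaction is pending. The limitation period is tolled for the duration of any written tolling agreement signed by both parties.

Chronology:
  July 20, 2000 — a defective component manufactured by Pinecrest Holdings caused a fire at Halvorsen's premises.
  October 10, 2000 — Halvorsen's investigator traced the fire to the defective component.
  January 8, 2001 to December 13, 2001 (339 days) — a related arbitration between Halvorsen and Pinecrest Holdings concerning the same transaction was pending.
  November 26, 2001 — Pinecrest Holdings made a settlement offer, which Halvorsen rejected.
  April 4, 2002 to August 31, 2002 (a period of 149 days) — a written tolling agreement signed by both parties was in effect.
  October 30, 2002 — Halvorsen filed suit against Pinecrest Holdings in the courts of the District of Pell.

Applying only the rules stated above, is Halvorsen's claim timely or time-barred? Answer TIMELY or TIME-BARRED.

Because discovery on October 10, 2000 post-dates the July 20, 2000 act, accrual under the later-of rule falls on October 10, 2000.
Adding the 8 months base period to October 10, 2000 gives a deadline of June 10, 2001, before any tolling.
Because the pending related arbitration ran from January 8, 2001 to December 13, 2001, the deadline is extended by 339 days to May 15, 2002.
Because the written tolling agreement ran from April 4, 2002 to August 31, 2002, the deadline is extended by 149 days to October 11, 2002.
Nothing else in the chronology tolls or restarts the period.
The October 30, 2002 filing falls after the October 11, 2002 deadline; the claim is time-barred.

TIME-BARRED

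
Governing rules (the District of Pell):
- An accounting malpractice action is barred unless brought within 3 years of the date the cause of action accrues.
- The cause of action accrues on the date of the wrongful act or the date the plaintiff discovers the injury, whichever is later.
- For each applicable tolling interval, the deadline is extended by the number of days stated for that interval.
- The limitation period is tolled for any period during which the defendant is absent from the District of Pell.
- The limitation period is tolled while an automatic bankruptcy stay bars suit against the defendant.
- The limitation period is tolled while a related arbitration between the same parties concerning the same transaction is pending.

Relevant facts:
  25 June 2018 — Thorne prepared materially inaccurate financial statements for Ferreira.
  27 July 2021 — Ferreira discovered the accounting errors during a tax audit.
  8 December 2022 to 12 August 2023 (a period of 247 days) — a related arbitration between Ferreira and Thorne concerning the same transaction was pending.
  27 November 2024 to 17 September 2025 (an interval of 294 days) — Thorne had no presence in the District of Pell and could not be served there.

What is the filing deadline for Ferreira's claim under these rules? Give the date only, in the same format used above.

19 January 2026

Taking the later of the act (25 June 2018) and discovery (27 July 2021), the claim accrued on 27 July 2021.
The untolled deadline — 3 years after 27 July 2021 — is 27 July 2024.
The pending related arbitration from 8 December 2022 to 12 August 2023 tolled the period for 247 days, extending the deadline to 31 March 2025.
The defendant's absence from the jurisdiction from 27 November 2024 to 17 September 2025 tolled the period for 294 days, extending the deadline to 19 January 2026.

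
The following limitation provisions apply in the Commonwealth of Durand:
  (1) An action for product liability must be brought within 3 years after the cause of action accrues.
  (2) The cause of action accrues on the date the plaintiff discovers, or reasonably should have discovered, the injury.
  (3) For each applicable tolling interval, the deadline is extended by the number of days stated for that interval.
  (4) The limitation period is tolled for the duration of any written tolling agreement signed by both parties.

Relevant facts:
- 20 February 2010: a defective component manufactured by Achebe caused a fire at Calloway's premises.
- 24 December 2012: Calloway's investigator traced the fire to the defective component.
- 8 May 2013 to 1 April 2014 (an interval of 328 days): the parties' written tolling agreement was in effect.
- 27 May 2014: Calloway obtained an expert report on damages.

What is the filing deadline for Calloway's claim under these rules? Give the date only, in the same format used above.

The claim did not accrue until Calloway discovered the injury on 24 December 2012; the 20 February 2010 act date does not start the clock under the stated rule.
The untolled deadline — 3 years after 24 December 2012 — is 24 December 2015.
The period was tolled for 328 days by the written tolling agreement (8 May 2013 to 1 April 2014), pushing the deadline to 16 November 2016.
Nothing else in the chronology tolls or restarts the period.

16 November 2016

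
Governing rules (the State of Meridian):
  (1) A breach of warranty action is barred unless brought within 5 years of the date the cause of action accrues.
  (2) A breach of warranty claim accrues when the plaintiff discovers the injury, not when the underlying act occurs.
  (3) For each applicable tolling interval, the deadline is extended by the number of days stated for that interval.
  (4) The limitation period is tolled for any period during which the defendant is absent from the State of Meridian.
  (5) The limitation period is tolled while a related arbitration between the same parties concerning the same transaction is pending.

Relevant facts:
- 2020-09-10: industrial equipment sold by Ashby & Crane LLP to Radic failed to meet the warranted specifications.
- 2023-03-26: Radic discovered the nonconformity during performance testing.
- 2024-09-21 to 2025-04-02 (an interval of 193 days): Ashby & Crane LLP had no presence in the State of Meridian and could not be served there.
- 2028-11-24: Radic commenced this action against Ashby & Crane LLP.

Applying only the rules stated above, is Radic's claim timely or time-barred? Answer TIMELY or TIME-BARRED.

Under the discovery rule, the claim accrued on 2023-03-26, when Radic discovered the injury — not on the 2020-09-10 date of the underlying act.
The untolled deadline — 5 years after 2023-03-26 — is 2028-03-26.
The period was tolled for 193 days by the defendant's absence from the jurisdiction (2024-09-21 to 2025-04-02), pushing the deadline to 2028-10-05.
The 2028-11-24 filing falls after the 2028-10-05 deadline; the claim is time-barred.

TIME-BARRED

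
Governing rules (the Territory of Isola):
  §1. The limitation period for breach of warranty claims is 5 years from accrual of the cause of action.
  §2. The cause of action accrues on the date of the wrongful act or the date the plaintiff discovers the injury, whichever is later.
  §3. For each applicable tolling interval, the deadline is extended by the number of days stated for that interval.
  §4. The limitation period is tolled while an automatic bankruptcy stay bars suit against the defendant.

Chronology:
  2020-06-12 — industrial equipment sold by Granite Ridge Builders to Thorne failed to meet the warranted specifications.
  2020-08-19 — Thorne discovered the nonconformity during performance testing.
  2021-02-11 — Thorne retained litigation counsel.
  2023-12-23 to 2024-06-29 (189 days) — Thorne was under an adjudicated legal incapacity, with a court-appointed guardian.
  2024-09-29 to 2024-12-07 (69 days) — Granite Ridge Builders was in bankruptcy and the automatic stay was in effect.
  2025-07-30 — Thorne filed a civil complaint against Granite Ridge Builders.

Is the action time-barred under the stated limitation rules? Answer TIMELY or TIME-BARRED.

Because discovery on 2020-08-19 post-dates the 2020-06-12 act, accrual under the later-of rule falls on 2020-08-19.
Adding the 5 years base period to 2020-08-19 gives a deadline of 2025-08-19, before any tolling.
Because the automatic bankruptcy stay ran from 2024-09-29 to 2024-12-07, the deadline is extended by 69 days to 2025-10-27.
Although the plaintiff's incapacity ran from 2023-12-23 to 2024-06-29, the stated rules do not make that a tolling event, so it is disregarded.
The other events in the timeline have no effect on the limitation period under the stated rules.
Filing on 2025-07-30 beat the 2025-10-27 deadline — the action is timely.

TIMELY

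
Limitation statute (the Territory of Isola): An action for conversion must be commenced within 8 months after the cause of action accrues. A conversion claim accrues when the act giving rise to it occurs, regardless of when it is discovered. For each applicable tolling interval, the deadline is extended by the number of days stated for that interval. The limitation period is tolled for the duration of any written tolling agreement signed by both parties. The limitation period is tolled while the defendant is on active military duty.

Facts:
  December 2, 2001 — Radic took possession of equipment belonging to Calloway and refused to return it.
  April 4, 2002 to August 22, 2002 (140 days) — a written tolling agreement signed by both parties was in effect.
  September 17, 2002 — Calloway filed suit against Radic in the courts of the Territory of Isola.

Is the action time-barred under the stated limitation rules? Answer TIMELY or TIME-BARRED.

The limitation period began to run on December 2, 2001.
The untolled deadline — 8 months after December 2, 2001 — is August 2, 2002.
The period was tolled for 140 days by the written tolling agreement (April 4, 2002 to August 22, 2002), pushing the deadline to December 20, 2002.
Filing on September 17, 2002 beat the December 20, 2002 deadline — the action is timely.

TIMELY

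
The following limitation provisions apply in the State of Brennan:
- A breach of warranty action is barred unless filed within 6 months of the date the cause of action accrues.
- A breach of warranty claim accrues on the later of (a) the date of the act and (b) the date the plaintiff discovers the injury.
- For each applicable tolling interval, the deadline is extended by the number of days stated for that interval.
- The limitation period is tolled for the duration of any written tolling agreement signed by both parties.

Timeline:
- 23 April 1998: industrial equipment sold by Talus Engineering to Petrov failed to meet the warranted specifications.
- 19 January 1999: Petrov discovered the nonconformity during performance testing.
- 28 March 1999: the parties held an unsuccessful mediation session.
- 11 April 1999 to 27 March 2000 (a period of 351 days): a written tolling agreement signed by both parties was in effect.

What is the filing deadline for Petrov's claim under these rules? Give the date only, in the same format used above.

4 July 2000

Because discovery on 19 January 1999 post-dates the 23 April 1998 act, accrual under the later-of rule falls on 19 January 1999.
The untolled deadline — 6 months after 19 January 1999 — is 19 July 1999.
Because the written tolling agreement ran from 11 April 1999 to 27 March 2000, the deadline is extended by 351 days to 4 July 2000.
The other events in the timeline have no effect on the limitation period under the stated rules.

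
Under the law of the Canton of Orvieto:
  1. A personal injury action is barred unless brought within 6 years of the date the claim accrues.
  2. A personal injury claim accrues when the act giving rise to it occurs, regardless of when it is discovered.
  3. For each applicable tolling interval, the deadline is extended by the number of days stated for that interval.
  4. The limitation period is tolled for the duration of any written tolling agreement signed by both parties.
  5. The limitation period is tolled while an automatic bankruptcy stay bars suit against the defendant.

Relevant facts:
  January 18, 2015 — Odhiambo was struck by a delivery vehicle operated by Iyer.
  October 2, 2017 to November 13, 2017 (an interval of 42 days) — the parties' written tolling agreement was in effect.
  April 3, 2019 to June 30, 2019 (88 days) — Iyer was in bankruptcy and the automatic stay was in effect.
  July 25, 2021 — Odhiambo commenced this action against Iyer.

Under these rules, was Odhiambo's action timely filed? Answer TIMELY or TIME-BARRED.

The limitation period began to run on January 18, 2015.
Adding the 6 years base period to January 18, 2015 gives a deadline of January 18, 2021, before any tolling.
The written tolling agreement from October 2, 2017 to November 13, 2017 tolled the period for 42 days, extending the deadline to March 1, 2021.
Because the automatic bankruptcy stay ran from April 3, 2019 to June 30, 2019, the deadline is extended by 88 days to May 28, 2021.
Filing on July 25, 2021 missed the May 28, 2021 deadline — the action is time-barred.

TIME-BARRED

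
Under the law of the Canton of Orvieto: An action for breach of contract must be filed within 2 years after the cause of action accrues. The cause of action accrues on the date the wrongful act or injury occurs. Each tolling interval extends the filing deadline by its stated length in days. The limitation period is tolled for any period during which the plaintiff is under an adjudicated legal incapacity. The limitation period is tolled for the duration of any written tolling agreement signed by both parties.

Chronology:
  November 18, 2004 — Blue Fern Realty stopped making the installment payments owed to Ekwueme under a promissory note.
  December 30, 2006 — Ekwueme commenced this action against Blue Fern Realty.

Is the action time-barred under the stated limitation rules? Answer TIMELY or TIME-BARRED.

The cause of action accrued on November 18, 2004, the date of the act.
Adding the 2 years base period to November 18, 2004 gives a deadline of November 18, 2006, before any tolling.
Filing on December 30, 2006 missed the November 18, 2006 deadline — the action is time-barred.

TIME-BARRED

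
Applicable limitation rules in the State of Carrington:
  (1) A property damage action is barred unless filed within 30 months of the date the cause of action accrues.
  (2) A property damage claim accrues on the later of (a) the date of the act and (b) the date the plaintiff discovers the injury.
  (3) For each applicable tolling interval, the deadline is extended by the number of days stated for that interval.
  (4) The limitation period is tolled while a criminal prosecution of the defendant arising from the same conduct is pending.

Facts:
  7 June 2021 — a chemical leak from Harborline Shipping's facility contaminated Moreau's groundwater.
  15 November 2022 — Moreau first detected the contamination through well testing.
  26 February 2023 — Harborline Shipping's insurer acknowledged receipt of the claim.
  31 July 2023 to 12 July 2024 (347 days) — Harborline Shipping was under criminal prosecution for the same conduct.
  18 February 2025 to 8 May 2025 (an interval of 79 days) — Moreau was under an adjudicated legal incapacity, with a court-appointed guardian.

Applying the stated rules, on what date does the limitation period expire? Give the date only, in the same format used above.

27 April 2026

The claim accrued on 15 November 2022 — the later of the 7 June 2021 act and the 15 November 2022 discovery.
Adding the 30 months base period to 15 November 2022 gives a deadline of 15 May 2025, before any tolling.
The pending criminal prosecution from 31 July 2023 to 12 July 2024 tolled the period for 347 days, extending the deadline to 27 April 2026.
Although the plaintiff's incapacity ran from 18 February 2025 to 8 May 2025, the stated rules do not make that a tolling event, so it is disregarded.
Nothing else in the chronology tolls or restarts the period.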